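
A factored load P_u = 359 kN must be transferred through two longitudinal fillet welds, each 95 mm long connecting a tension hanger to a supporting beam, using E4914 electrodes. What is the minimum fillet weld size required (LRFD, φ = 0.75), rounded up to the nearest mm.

w = 13 mm

E49XX → F_EXX = 490 MPa.
Total weld length L = 190 mm.
Required throat t_e = P_u / (φ × 0.6 F_EXX × L) = 359 / (0.75 × 0.6 × 490 × 190 × 10⁻³) = 8.569 mm.
Required leg w = t_e / 0.707 = 12.12 mm → use 13 mm.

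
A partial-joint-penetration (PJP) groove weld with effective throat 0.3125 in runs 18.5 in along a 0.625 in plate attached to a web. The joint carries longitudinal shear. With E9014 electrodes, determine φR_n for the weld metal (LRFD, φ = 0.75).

E90XX → F_EXX = 90 ksi.
Effective throat (given) t_e = 0.3125 in.
A_we = 0.3125 × 18.5 = 5.781 in².
F_nw = 0.6 F_EXX = 54 ksi.
φR_n = 0.75 × 54 × 5.781 = 234.1 kips.

φR_n ≈ 234 kips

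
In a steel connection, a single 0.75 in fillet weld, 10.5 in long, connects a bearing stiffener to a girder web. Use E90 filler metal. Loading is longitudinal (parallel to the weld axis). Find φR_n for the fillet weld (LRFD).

E90XX → F_EXX = 90 ksi.
Effective throat t_e = 0.707 × 0.75 = 0.5302 in.
Total length L = 10.5 in; A_we = 0.5302 × 10.5 = 5.568 in².
F_nw = 0.6 F_EXX = 0.6 × 90 = 54 ksi.
φR_n = 0.75 × 54 × 5.568 = 225.5 kip.

φR_n ≈ 225 kip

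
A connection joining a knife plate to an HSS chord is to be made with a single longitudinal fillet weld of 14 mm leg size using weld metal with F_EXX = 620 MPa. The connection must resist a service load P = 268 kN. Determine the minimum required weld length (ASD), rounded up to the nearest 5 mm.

L = 150 mm

Throat t_e = 0.707 × 14 = 9.898 mm.
r_n/Ω = (0.6 × 620 × 9.898) / 2.0 = 1841 N/mm = 1.841 kN/mm.
L_req = P / (r_n/Ω) = 268 / 1.841 = 145.6 mm total.
Round up → use L = 150 mm.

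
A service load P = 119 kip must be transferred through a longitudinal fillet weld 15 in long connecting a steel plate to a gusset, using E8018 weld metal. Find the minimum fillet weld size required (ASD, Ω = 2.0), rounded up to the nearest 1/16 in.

w = 1/2 in

E80XX → F_EXX = 80 ksi.
Total weld length L = 15 in.
Required throat t_e = P × Ω / (0.6 F_EXX × L) = 119 × 2.0 / (0.6 × 80 × 15) = 0.3306 in.
Required leg w = t_e / 0.707 = 0.4675 in → use 1/2 in.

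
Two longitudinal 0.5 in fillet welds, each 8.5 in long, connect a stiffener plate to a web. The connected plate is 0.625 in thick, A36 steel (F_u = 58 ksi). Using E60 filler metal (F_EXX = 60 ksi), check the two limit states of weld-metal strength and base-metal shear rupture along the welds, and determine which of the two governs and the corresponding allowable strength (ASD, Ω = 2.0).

R_n/Ω ≈ 108 kips (weld metal governs)

t_e = 0.707 × 0.5 = 0.3535 in; L = 17 in.
Weld metal: R_n/Ω = (1/2.0) × 0.6 × 60 × 0.3535 × 17 = 108.2 kips.
Base metal (shear rupture): R_n/Ω = (1/2.0) × 0.6 × 58 × 0.625 × 17 = 184.9 kips.
Governing: weld metal.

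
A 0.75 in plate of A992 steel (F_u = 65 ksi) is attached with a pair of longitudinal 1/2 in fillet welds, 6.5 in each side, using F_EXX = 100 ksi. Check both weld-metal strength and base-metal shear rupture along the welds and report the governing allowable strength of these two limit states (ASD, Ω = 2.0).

R_n/Ω ≈ 138 kip (weld metal governs)

t_e = 0.707 × 0.5 = 0.3535 in; L = 13 in.
Weld metal: R_n/Ω = (1/2.0) × 0.6 × 100 × 0.3535 × 13 = 137.9 kip.
Base metal (shear rupture): R_n/Ω = (1/2.0) × 0.6 × 65 × 0.75 × 13 = 190.1 kip.
Governing: weld metal.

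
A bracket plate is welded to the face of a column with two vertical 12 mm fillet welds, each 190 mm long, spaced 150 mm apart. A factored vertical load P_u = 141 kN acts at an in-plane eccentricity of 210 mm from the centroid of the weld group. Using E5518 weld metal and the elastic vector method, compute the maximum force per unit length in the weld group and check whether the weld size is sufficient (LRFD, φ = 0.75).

E55XX → F_EXX = 550 MPa.
Total weld length L_w = 380 mm. Treat welds as unit-width lines.
Polar moment about centroid: J = 2[d³/12 + d(b/2)²] = 2[190³/12 + 190×75²] = 3281000 mm³.
Direct shear f_v = P/L_w = 141×10³ / 380 = 371.1 N/mm (vertical).
Torsion M = P·e = 141×10³ × 210 = 29610000 N·mm.
Critical point at (x, y) = (75, 95) from centroid. f_tx = M·y/J = 857.4 N/mm; f_ty = M·x/J = 676.9 N/mm.
Resultant f_max = √[f_tx² + (f_v + f_ty)²] = √[857.4² + (371.1 + 676.9)²] = 1354 N/mm.
Capacity per unit length: φr_n = 0.75 × 0.6 × 550 × (0.707 × 12) = 2100 N/mm.
1354 ≤ 2100 → adequate.

f_max ≈ 1350 N/mm; adequate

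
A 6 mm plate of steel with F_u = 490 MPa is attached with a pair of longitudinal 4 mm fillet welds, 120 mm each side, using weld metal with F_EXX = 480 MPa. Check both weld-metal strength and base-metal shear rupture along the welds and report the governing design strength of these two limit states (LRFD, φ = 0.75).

φR_n ≈ 147 kN (weld metal governs)

t_e = 0.707 × 4 = 2.828 mm; L = 240 mm.
Weld metal: φR_n = 0.75 × 0.6 × 480 × 2.828 × 240 × 10⁻³ = 146.6 kN.
Base metal (shear rupture): φR_n = 0.75 × 0.6 × 490 × 6 × 240 × 10⁻³ = 317.5 kN.
Governing: weld metal.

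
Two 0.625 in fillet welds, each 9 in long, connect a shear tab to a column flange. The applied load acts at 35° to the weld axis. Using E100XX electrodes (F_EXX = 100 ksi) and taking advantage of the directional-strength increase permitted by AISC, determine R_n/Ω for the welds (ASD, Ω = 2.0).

R_n/Ω ≈ 290 kip

t_e = 0.707 × 0.625 = 0.4419 in; A_we = 0.4419 × 18 = 7.954 in².
Directional factor: 1.0 + 0.5 sin^1.5(35°) = 1.217.
F_nw = 0.6 × 100 × 1.217 = 73.03 ksi.
R_n/Ω = (73.03 × 7.954) / 2.0 = 290.4 kip.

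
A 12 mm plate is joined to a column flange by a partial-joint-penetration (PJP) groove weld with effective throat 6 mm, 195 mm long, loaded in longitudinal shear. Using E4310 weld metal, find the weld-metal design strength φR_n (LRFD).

φR_n ≈ 226 kN

E43XX → F_EXX = 430 MPa.
Effective throat (given) t_e = 6 mm.
A_we = 6 × 195 = 1170 mm².
F_nw = 0.6 F_EXX = 258 MPa.
φR_n = 0.75 × 258 × 1170 × 10⁻³ = 226.4 kN.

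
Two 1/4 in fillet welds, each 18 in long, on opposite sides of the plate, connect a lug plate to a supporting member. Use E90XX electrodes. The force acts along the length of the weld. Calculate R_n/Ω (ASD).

E90XX → F_EXX = 90 ksi.
Effective throat t_e = 0.707 × 0.25 = 0.1767 in.
Total length L = 36 in; A_we = 0.1767 × 36 = 6.363 in².
F_nw = 0.6 F_EXX = 0.6 × 90 = 54 ksi.
R_n = 54 × 6.363 = 343.6 kip; R_n/Ω = 343.6/2.0 = 171.8 kip.

R_n/Ω ≈ 172 kip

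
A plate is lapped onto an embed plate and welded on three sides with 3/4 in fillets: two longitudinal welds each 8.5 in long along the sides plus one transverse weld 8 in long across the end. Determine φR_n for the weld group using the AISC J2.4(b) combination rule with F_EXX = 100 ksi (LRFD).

t_e = 0.707 × 0.75 = 0.5302 in.
R_nwl = 0.6 × 100 × 0.5302 × 17 = 540.9 kips (longitudinal, 2 welds).
R_nwt = 0.6 × 100 × 0.5302 × 8 = 254.5 kips (transverse, base value).
(i) R_nwl + R_nwt = 795.4 kips; (ii) 0.85 R_nwl + 1.5 R_nwt = 841.5 kips.
R_n = max = 841.5 kips [governs: (ii)]; φR_n = 631.1 kips.

φR_n ≈ 631 kips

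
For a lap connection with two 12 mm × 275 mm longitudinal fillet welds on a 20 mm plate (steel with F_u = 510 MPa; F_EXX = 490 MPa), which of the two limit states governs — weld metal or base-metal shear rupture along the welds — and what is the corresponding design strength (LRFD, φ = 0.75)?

φR_n ≈ 1030 kN (weld metal governs)

t_e = 0.707 × 12 = 8.484 mm; L = 550 mm.
Weld metal: φR_n = 0.75 × 0.6 × 490 × 8.484 × 550 × 10⁻³ = 1029 kN.
Base metal (shear rupture): φR_n = 0.75 × 0.6 × 510 × 20 × 550 × 10⁻³ = 2524 kN.
Governing: weld metal.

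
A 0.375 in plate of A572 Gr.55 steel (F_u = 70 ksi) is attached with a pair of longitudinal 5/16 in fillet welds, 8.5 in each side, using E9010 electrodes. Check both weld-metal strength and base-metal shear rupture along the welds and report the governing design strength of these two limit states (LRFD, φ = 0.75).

φR_n ≈ 152 kips (weld metal governs)

E90XX → F_EXX = 90 ksi.
t_e = 0.707 × 0.3125 = 0.2209 in; L = 17 in.
Weld metal: φR_n = 0.75 × 0.6 × 90 × 0.2209 × 17 = 152.1 kips.
Base metal (shear rupture): φR_n = 0.75 × 0.6 × 70 × 0.375 × 17 = 200.8 kips.
Governing: weld metal.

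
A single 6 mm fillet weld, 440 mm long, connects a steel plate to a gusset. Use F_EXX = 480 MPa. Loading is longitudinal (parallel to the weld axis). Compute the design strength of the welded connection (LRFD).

Effective throat t_e = 0.707 × 6 = 4.242 mm.
Total length L = 440 mm; A_we = 4.242 × 440 = 1866 mm².
F_nw = 0.6 F_EXX = 0.6 × 480 = 288 MPa.
φR_n = 0.75 × 288 × 1866 × 10⁻³ = 403.2 kN.

φR_n ≈ 403 kN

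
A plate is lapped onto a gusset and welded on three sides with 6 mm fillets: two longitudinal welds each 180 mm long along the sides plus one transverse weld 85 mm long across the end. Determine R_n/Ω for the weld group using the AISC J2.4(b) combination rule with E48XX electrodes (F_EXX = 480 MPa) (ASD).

R_n/Ω ≈ 272 kN

t_e = 0.707 × 6 = 4.242 mm.
R_nwl = 0.6 × 480 × 4.242 × 360 × 10⁻³ = 439.8 kN (longitudinal, 2 welds).
R_nwt = 0.6 × 480 × 4.242 × 85 × 10⁻³ = 103.8 kN (transverse, base value).
(i) R_nwl + R_nwt = 543.7 kN; (ii) 0.85 R_nwl + 1.5 R_nwt = 529.6 kN.
R_n = max = 543.7 kN [governs: (i)]; R_n/Ω = 271.8 kN.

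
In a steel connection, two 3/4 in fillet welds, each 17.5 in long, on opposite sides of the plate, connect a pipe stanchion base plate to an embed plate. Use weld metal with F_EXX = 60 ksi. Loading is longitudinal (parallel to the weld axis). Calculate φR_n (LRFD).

φR_n ≈ 501 kips

Effective throat t_e = 0.707 × 0.75 = 0.5302 in.
Total length L = 35 in; A_we = 0.5302 × 35 = 18.56 in².
F_nw = 0.6 F_EXX = 0.6 × 60 = 36 ksi.
φR_n = 0.75 × 36 × 18.56 = 501.1 kips.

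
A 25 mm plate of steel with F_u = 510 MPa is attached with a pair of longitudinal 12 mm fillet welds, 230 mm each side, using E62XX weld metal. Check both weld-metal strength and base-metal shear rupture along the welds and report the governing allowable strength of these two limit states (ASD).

R_n/Ω ≈ 726 kN (weld metal governs)

E62XX → F_EXX = 620 MPa.
t_e = 0.707 × 12 = 8.484 mm; L = 460 mm.
Weld metal: R_n/Ω = (1/2.0) × 0.6 × 620 × 8.484 × 460 × 10⁻³ = 725.9 kN.
Base metal (shear rupture): R_n/Ω = (1/2.0) × 0.6 × 510 × 25 × 460 × 10⁻³ = 1760 kN.
Governing: weld metal.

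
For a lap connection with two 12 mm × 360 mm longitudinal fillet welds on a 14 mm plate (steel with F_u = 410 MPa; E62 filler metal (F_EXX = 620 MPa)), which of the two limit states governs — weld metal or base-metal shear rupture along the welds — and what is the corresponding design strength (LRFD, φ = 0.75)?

φR_n ≈ 1700 kN (weld metal governs)

t_e = 0.707 × 12 = 8.484 mm; L = 720 mm.
Weld metal: φR_n = 0.75 × 0.6 × 620 × 8.484 × 720 × 10⁻³ = 1704 kN.
Base metal (shear rupture): φR_n = 0.75 × 0.6 × 410 × 14 × 720 × 10⁻³ = 1860 kN.
Governing: weld metal.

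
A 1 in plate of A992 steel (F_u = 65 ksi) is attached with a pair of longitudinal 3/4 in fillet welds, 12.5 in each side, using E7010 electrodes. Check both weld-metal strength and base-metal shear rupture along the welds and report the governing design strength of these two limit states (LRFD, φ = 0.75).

E70XX → F_EXX = 70 ksi.
t_e = 0.707 × 0.75 = 0.5302 in; L = 25 in.
Weld metal: φR_n = 0.75 × 0.6 × 70 × 0.5302 × 25 = 417.6 kips.
Base metal (shear rupture): φR_n = 0.75 × 0.6 × 65 × 1 × 25 = 731.2 kips.
Governing: weld metal.

φR_n ≈ 418 kips (weld metal governs)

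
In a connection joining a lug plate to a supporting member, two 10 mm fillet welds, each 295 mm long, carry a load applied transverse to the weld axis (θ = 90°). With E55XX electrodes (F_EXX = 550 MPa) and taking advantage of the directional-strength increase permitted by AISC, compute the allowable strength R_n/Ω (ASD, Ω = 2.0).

t_e = 0.707 × 10 = 7.07 mm; A_we = 7.07 × 590 = 4171 mm².
Directional factor: 1.0 + 0.5 sin^1.5(90°) = 1.5.
F_nw = 0.6 × 550 × 1.5 = 495 MPa.
R_n/Ω = (495 × 4171) / 2.0 × 10⁻³ = 1032 kN.

R_n/Ω ≈ 1030 kN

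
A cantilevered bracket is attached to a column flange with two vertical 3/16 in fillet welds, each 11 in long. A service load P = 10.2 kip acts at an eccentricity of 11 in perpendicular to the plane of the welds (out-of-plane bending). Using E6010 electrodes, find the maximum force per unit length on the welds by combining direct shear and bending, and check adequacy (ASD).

f_max ≈ 2.82 kip/in; NOT adequate

E60XX → F_EXX = 60 ksi.
L_w = 2 × 11 = 22 in; section modulus (unit throat) S = 2 × L²/6 = 40.33 in².
Direct shear f_v = P/L_w = 10.2/22 = 0.4636 kip/in.
Moment M = P × e = 10.2 × 11 = 112.2 kip·in; bending f_b = M/S = 2.782 kip/in.
f_max = √(f_v² + f_b²) = √(0.4636² + 2.782²) = 2.82 kip/in.
r_n/Ω = (1/2.0) × 0.6 × 60 × (0.707 × 0.1875) = 2.386 kip/in → NOT adequate.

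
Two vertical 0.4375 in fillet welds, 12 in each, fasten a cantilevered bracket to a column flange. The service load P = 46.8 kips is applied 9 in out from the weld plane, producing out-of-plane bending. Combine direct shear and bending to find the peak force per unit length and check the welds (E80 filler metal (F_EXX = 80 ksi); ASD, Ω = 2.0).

L_w = 2 × 12 = 24 in; section modulus (unit throat) S = 2 × L²/6 = 48 in².
Direct shear f_v = P/L_w = 46.8/24 = 1.95 kip/in.
Moment M = P × e = 46.8 × 9 = 421.2 kip·in; bending f_b = M/S = 8.775 kip/in.
f_max = √(f_v² + f_b²) = √(1.95² + 8.775²) = 8.989 kip/in.
r_n/Ω = (1/2.0) × 0.6 × 80 × (0.707 × 0.4375) = 7.423 kip/in → NOT adequate.

f_max ≈ 8.99 kip/in; NOT adequate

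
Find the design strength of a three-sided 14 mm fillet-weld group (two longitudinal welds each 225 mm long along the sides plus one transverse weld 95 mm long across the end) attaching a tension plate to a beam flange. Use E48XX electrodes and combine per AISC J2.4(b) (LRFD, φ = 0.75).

E48XX → F_EXX = 480 MPa.
t_e = 0.707 × 14 = 9.898 mm.
R_nwl = 0.6 × 480 × 9.898 × 450 × 10⁻³ = 1283 kN (longitudinal, 2 welds).
R_nwt = 0.6 × 480 × 9.898 × 95 × 10⁻³ = 270.8 kN (transverse, base value).
(i) R_nwl + R_nwt = 1554 kN; (ii) 0.85 R_nwl + 1.5 R_nwt = 1497 kN.
R_n = max = 1554 kN [governs: (i)]; φR_n = 1165 kN.

φR_n ≈ 1170 kN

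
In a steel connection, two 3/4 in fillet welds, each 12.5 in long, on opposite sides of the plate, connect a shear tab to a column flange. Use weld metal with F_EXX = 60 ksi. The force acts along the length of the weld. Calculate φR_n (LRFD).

φR_n ≈ 358 kip

Effective throat t_e = 0.707 × 0.75 = 0.5302 in.
Total length L = 25 in; A_we = 0.5302 × 25 = 13.26 in².
F_nw = 0.6 F_EXX = 0.6 × 60 = 36 ksi.
φR_n = 0.75 × 36 × 13.26 = 357.9 kip.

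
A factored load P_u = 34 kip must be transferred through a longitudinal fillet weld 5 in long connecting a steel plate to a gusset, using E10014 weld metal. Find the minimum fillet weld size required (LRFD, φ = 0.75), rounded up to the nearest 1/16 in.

E100XX → F_EXX = 100 ksi.
Total weld length L = 5 in.
Required throat t_e = P_u / (φ × 0.6 F_EXX × L) = 34 / (0.75 × 0.6 × 100 × 5) = 0.1511 in.
Required leg w = t_e / 0.707 = 0.2137 in → use 1/4 in.

w = 1/4 in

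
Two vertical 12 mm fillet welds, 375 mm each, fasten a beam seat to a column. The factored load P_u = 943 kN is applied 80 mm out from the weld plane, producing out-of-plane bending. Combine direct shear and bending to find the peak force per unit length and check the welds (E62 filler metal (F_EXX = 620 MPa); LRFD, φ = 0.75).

L_w = 2 × 375 = 750 mm; section modulus (unit throat) S = 2 × L²/6 = 46880 mm².
Direct shear f_v = P/L_w = 943×10³/750 = 1257 N/mm.
Moment M = P × e = 943×10³ × 80 = 75440000 N·mm; bending f_b = M/S = 1609 N/mm.
f_max = √(f_v² + f_b²) = √(1257² + 1609²) = 2042 N/mm.
φr_n = 0.75 × 0.6 × 620 × (0.707 × 12) = 2367 N/mm → adequate.

f_max ≈ 2040 N/mm; adequate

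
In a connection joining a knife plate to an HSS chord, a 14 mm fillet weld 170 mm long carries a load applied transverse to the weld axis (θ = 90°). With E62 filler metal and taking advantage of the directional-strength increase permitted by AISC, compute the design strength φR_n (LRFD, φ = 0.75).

E62XX → F_EXX = 620 MPa.
t_e = 0.707 × 14 = 9.898 mm; A_we = 9.898 × 170 = 1683 mm².
Directional factor: 1.0 + 0.5 sin^1.5(90°) = 1.5.
F_nw = 0.6 × 620 × 1.5 = 558 MPa.
φR_n = 0.75 × 558 × 1683 × 10⁻³ = 704.2 kN.

φR_n ≈ 704 kN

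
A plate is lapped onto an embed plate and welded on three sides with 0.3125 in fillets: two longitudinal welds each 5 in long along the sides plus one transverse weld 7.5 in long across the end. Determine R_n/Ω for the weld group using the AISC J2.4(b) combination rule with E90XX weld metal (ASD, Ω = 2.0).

R_n/Ω ≈ 118 kips

E90XX → F_EXX = 90 ksi.
t_e = 0.707 × 0.3125 = 0.2209 in.
R_nwl = 0.6 × 90 × 0.2209 × 10 = 119.3 kips (longitudinal, 2 welds).
R_nwt = 0.6 × 90 × 0.2209 × 7.5 = 89.48 kips (transverse, base value).
(i) R_nwl + R_nwt = 208.8 kips; (ii) 0.85 R_nwl + 1.5 R_nwt = 235.6 kips.
R_n = max = 235.6 kips [governs: (ii)]; R_n/Ω = 117.8 kips.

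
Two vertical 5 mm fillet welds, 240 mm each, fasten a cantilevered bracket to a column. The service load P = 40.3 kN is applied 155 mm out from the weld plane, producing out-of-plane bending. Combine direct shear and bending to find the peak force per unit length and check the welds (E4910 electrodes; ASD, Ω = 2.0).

E49XX → F_EXX = 490 MPa.
L_w = 2 × 240 = 480 mm; section modulus (unit throat) S = 2 × L²/6 = 19200 mm².
Direct shear f_v = P/L_w = 40.3×10³/480 = 83.96 N/mm.
Moment M = P × e = 40.3×10³ × 155 = 6246500 N·mm; bending f_b = M/S = 325.3 N/mm.
f_max = √(f_v² + f_b²) = √(83.96² + 325.3²) = 336 N/mm.
r_n/Ω = (1/2.0) × 0.6 × 490 × (0.707 × 5) = 519.6 N/mm → adequate.

f_max ≈ 336 N/mm; adequate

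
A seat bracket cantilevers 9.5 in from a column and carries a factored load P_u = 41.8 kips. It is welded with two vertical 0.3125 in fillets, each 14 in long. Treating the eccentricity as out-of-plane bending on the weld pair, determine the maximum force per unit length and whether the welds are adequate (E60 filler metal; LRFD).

f_max ≈ 6.26 kip/in; NOT adequate

E60XX → F_EXX = 60 ksi.
L_w = 2 × 14 = 28 in; section modulus (unit throat) S = 2 × L²/6 = 65.33 in².
Direct shear f_v = P/L_w = 41.8/28 = 1.493 kip/in.
Moment M = P × e = 41.8 × 9.5 = 397.1 kip·in; bending f_b = M/S = 6.078 kip/in.
f_max = √(f_v² + f_b²) = √(1.493² + 6.078²) = 6.259 kip/in.
φr_n = 0.75 × 0.6 × 60 × (0.707 × 0.3125) = 5.965 kip/in → NOT adequate.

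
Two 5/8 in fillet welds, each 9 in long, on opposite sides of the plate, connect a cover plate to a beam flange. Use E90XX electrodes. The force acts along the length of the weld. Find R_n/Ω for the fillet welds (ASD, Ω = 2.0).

R_n/Ω ≈ 215 kip

E90XX → F_EXX = 90 ksi.
Effective throat t_e = 0.707 × 0.625 = 0.4419 in.
Total length L = 18 in; A_we = 0.4419 × 18 = 7.954 in².
F_nw = 0.6 F_EXX = 0.6 × 90 = 54 ksi.
R_n = 54 × 7.954 = 429.5 kip; R_n/Ω = 429.5/2.0 = 214.8 kip.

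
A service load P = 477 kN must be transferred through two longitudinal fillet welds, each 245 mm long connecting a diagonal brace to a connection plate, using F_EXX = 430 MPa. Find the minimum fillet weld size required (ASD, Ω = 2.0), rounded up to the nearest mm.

Total weld length L = 490 mm.
Required throat t_e = P × Ω / (0.6 F_EXX × L) = 477 × 2.0 / (0.6 × 430 × 490 × 10⁻³) = 7.546 mm.
Required leg w = t_e / 0.707 = 10.67 mm → use 11 mm.

w = 11 mm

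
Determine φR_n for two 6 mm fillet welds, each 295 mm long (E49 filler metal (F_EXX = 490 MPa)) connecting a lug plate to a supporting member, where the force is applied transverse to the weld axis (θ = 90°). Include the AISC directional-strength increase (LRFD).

φR_n ≈ 828 kN

t_e = 0.707 × 6 = 4.242 mm; A_we = 4.242 × 590 = 2503 mm².
Directional factor: 1.0 + 0.5 sin^1.5(90°) = 1.5.
F_nw = 0.6 × 490 × 1.5 = 441 MPa.
φR_n = 0.75 × 441 × 2503 × 10⁻³ = 827.8 kN.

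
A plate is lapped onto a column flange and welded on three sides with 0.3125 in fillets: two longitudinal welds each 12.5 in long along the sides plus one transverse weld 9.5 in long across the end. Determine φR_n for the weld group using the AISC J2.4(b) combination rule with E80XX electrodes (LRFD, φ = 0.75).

E80XX → F_EXX = 80 ksi.
t_e = 0.707 × 0.3125 = 0.2209 in.
R_nwl = 0.6 × 80 × 0.2209 × 25 = 265.1 kips (longitudinal, 2 welds).
R_nwt = 0.6 × 80 × 0.2209 × 9.5 = 100.7 kips (transverse, base value).
(i) R_nwl + R_nwt = 365.9 kips; (ii) 0.85 R_nwl + 1.5 R_nwt = 376.5 kips.
R_n = max = 376.5 kips [governs: (ii)]; φR_n = 282.4 kips.

φR_n ≈ 282 kips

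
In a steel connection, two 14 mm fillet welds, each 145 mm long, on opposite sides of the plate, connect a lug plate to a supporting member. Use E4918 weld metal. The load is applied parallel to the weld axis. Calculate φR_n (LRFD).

φR_n ≈ 633 kN

E49XX → F_EXX = 490 MPa.
Effective throat t_e = 0.707 × 14 = 9.898 mm.
Total length L = 290 mm; A_we = 9.898 × 290 = 2870 mm².
F_nw = 0.6 F_EXX = 0.6 × 490 = 294 MPa.
φR_n = 0.75 × 294 × 2870 × 10⁻³ = 632.9 kN.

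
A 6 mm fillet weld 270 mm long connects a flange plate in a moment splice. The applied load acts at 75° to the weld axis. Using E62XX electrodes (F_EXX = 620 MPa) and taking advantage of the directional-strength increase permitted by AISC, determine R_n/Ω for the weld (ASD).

R_n/Ω ≈ 314 kN

t_e = 0.707 × 6 = 4.242 mm; A_we = 4.242 × 270 = 1145 mm².
Directional factor: 1.0 + 0.5 sin^1.5(75°) = 1.475.
F_nw = 0.6 × 620 × 1.475 = 548.6 MPa.
R_n/Ω = (548.6 × 1145) / 2.0 × 10⁻³ = 314.2 kN.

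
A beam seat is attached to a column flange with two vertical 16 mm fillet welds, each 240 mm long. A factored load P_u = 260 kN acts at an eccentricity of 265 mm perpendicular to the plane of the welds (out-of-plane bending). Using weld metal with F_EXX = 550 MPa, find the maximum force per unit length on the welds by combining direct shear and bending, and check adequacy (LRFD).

f_max ≈ 3630 N/mm; NOT adequate

L_w = 2 × 240 = 480 mm; section modulus (unit throat) S = 2 × L²/6 = 19200 mm².
Direct shear f_v = P/L_w = 260×10³/480 = 541.7 N/mm.
Moment M = P × e = 260×10³ × 265 = 68900000 N·mm; bending f_b = M/S = 3589 N/mm.
f_max = √(f_v² + f_b²) = √(541.7² + 3589²) = 3629 N/mm.
φr_n = 0.75 × 0.6 × 550 × (0.707 × 16) = 2800 N/mm → NOT adequate.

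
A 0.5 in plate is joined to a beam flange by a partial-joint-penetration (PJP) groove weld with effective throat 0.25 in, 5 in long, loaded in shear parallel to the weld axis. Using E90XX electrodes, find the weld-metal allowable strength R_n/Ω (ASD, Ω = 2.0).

R_n/Ω ≈ 33.8 kip

E90XX → F_EXX = 90 ksi.
Effective throat (given) t_e = 0.25 in.
A_we = 0.25 × 5 = 1.25 in².
F_nw = 0.6 F_EXX = 54 ksi.
R_n/Ω = (54 × 1.25) / 2.0 = 33.75 kip.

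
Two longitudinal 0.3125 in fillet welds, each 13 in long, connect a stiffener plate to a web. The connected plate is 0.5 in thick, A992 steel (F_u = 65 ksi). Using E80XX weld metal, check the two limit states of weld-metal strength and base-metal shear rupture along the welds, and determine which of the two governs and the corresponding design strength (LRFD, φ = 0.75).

E80XX → F_EXX = 80 ksi.
t_e = 0.707 × 0.3125 = 0.2209 in; L = 26 in.
Weld metal: φR_n = 0.75 × 0.6 × 80 × 0.2209 × 26 = 206.8 kip.
Base metal (shear rupture): φR_n = 0.75 × 0.6 × 65 × 0.5 × 26 = 380.2 kip.
Governing: weld metal.

φR_n ≈ 207 kip (weld metal governs)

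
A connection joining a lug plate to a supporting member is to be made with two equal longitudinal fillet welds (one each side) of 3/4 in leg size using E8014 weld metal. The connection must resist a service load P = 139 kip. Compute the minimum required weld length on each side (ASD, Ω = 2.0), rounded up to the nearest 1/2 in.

E80XX → F_EXX = 80 ksi.
Throat t_e = 0.707 × 0.75 = 0.5302 in.
r_n/Ω = (0.6 × 80 × 0.5302) / 2.0 = 12.73 kip/in.
L_req = P / (r_n/Ω) = 139 / 12.73 = 10.92 in total.
Per side: 10.92 / 2 = 5.461 in.
Round up → use L = 5.5 in on each side.

L = 5.5 in on each side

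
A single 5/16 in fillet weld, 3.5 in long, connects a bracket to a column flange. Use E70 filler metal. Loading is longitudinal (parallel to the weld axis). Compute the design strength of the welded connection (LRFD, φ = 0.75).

φR_n ≈ 24.4 kips

E70XX → F_EXX = 70 ksi.
Effective throat t_e = 0.707 × 0.3125 = 0.2209 in.
Total length L = 3.5 in; A_we = 0.2209 × 3.5 = 0.7733 in².
F_nw = 0.6 F_EXX = 0.6 × 70 = 42 ksi.
φR_n = 0.75 × 42 × 0.7733 = 24.36 kips.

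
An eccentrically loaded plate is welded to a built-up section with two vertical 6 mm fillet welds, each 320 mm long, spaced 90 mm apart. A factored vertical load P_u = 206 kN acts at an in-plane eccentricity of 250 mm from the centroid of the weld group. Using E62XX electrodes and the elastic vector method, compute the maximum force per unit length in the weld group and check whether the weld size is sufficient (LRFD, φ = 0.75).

f_max ≈ 1390 N/mm; NOT adequate

E62XX → F_EXX = 620 MPa.
Total weld length L_w = 640 mm. Treat welds as unit-width lines.
Polar moment about centroid: J = 2[d³/12 + d(b/2)²] = 2[320³/12 + 320×45²] = 6757000 mm³.
Direct shear f_v = P/L_w = 206×10³ / 640 = 321.9 N/mm (vertical).
Torsion M = P·e = 206×10³ × 250 = 51500000 N·mm.
Critical point at (x, y) = (45, 160) from centroid. f_tx = M·y/J = 1219 N/mm; f_ty = M·x/J = 343 N/mm.
Resultant f_max = √[f_tx² + (f_v + f_ty)²] = √[1219² + (321.9 + 343)²] = 1389 N/mm.
Capacity per unit length: φr_n = 0.75 × 0.6 × 620 × (0.707 × 6) = 1184 N/mm.
1389 > 1184 → NOT adequate.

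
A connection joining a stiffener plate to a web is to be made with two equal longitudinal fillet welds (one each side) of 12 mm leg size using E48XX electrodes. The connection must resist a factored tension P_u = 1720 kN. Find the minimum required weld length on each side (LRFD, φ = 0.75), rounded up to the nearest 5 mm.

L = 470 mm on each side

E48XX → F_EXX = 480 MPa.
Throat t_e = 0.707 × 12 = 8.484 mm.
φr_n = 0.75 × 0.6 × 480 × 8.484 × 10⁻³ = 1.833 kN/mm.
L_req = P_u / φr_n = 1720 / 1.833 = 938.6 mm total.
Per side: 938.6 / 2 = 469.3 mm.
Round up → use L = 470 mm on each side.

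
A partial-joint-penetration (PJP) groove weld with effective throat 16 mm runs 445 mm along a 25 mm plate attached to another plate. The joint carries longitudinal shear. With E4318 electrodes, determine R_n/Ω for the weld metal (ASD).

E43XX → F_EXX = 430 MPa.
Effective throat (given) t_e = 16 mm.
A_we = 16 × 445 = 7120 mm².
F_nw = 0.6 F_EXX = 258 MPa.
R_n/Ω = (258 × 7120) / 2.0 × 10⁻³ = 918.5 kN.

R_n/Ω ≈ 918 kN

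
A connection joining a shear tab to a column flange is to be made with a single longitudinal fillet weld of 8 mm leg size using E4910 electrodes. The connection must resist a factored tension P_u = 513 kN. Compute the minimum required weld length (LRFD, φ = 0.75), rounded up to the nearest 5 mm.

L = 415 mm

E49XX → F_EXX = 490 MPa.
Throat t_e = 0.707 × 8 = 5.656 mm.
φr_n = 0.75 × 0.6 × 490 × 5.656 × 10⁻³ = 1.247 kN/mm.
L_req = P_u / φr_n = 513 / 1.247 = 411.3 mm total.
Round up → use L = 415 mm.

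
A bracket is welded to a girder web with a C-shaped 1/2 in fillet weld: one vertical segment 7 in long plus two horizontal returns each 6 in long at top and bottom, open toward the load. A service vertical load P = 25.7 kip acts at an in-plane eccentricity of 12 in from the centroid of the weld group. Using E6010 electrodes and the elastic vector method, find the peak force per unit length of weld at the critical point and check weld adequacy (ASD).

E60XX → F_EXX = 60 ksi.
Total weld length L_w = 19 in. Treat welds as unit-width lines.
Centroid: x̄ = 2×6×3 / 19 = 1.895 in from the vertical weld.
Polar moment about centroid: J = I_x + I_y = [7³/12 + 2×6×3.5²] + [7×1.895² + 2(6³/12 + 6×1.105²)] = 251.4 in³.
Direct shear f_v = P/L_w = 25.7 / 19 = 1.353 kip/in (vertical).
Torsion M = P·e = 25.7 × 12 = 308.4 kip·in.
Critical point at (x, y) = (4.105, 3.5) from centroid. f_tx = M·y/J = 4.294 kip/in; f_ty = M·x/J = 5.037 kip/in.
Resultant f_max = √[f_tx² + (f_v + f_ty)²] = √[4.294² + (1.353 + 5.037)²] = 7.698 kip/in.
Capacity per unit length: r_n/Ω = (1/2.0) × 0.6 × 60 × (0.707 × 0.5) = 6.363 kip/in.
7.698 > 6.363 → NOT adequate.

f_max ≈ 7.7 kip/in; NOT adequate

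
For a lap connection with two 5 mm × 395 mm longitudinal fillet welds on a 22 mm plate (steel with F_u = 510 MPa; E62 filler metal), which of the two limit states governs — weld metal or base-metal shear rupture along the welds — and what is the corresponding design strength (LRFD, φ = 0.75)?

E62XX → F_EXX = 620 MPa.
t_e = 0.707 × 5 = 3.535 mm; L = 790 mm.
Weld metal: φR_n = 0.75 × 0.6 × 620 × 3.535 × 790 × 10⁻³ = 779.1 kN.
Base metal (shear rupture): φR_n = 0.75 × 0.6 × 510 × 22 × 790 × 10⁻³ = 3989 kN.
Governing: weld metal.

φR_n ≈ 779 kN (weld metal governs)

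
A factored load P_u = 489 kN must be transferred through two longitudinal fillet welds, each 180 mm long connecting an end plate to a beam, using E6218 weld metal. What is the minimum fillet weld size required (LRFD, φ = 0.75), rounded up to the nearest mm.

E62XX → F_EXX = 620 MPa.
Total weld length L = 360 mm.
Required throat t_e = P_u / (φ × 0.6 F_EXX × L) = 489 / (0.75 × 0.6 × 620 × 360 × 10⁻³) = 4.869 mm.
Required leg w = t_e / 0.707 = 6.886 mm → use 7 mm.

w = 7 mm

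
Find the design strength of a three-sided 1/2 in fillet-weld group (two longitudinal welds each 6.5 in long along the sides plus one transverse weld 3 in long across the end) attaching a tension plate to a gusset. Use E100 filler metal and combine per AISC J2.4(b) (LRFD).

φR_n ≈ 255 kip

E100XX → F_EXX = 100 ksi.
t_e = 0.707 × 0.5 = 0.3535 in.
R_nwl = 0.6 × 100 × 0.3535 × 13 = 275.7 kip (longitudinal, 2 welds).
R_nwt = 0.6 × 100 × 0.3535 × 3 = 63.63 kip (transverse, base value).
(i) R_nwl + R_nwt = 339.4 kip; (ii) 0.85 R_nwl + 1.5 R_nwt = 329.8 kip.
R_n = max = 339.4 kip [governs: (i)]; φR_n = 254.5 kip.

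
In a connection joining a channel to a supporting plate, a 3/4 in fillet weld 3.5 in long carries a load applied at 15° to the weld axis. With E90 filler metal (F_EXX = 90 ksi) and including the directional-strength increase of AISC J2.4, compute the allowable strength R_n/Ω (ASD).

R_n/Ω ≈ 53.4 kip

t_e = 0.707 × 0.75 = 0.5302 in; A_we = 0.5302 × 3.5 = 1.856 in².
Directional factor: 1.0 + 0.5 sin^1.5(15°) = 1.066.
F_nw = 0.6 × 90 × 1.066 = 57.56 ksi.
R_n/Ω = (57.56 × 1.856) / 2.0 = 53.41 kip.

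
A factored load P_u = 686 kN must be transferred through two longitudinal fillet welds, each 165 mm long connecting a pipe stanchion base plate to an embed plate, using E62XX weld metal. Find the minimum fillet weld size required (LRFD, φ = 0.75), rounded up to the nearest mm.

E62XX → F_EXX = 620 MPa.
Total weld length L = 330 mm.
Required throat t_e = P_u / (φ × 0.6 F_EXX × L) = 686 / (0.75 × 0.6 × 620 × 330 × 10⁻³) = 7.451 mm.
Required leg w = t_e / 0.707 = 10.54 mm → use 11 mm.

w = 11 mm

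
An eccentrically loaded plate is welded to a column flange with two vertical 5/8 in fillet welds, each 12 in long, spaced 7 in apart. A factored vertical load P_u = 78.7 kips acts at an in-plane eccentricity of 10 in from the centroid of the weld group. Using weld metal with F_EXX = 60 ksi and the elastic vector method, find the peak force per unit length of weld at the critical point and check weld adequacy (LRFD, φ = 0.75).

Total weld length L_w = 24 in. Treat welds as unit-width lines.
Polar moment about centroid: J = 2[d³/12 + d(b/2)²] = 2[12³/12 + 12×3.5²] = 582 in³.
Direct shear f_v = P/L_w = 78.7 / 24 = 3.279 kip/in (vertical).
Torsion M = P·e = 78.7 × 10 = 787 kip·in.
Critical point at (x, y) = (3.5, 6) from centroid. f_tx = M·y/J = 8.113 kip/in; f_ty = M·x/J = 4.733 kip/in.
Resultant f_max = √[f_tx² + (f_v + f_ty)²] = √[8.113² + (3.279 + 4.733)²] = 11.4 kip/in.
Capacity per unit length: φr_n = 0.75 × 0.6 × 60 × (0.707 × 0.625) = 11.93 kip/in.
11.4 ≤ 11.93 → adequate.

f_max ≈ 11.4 kip/in; adequate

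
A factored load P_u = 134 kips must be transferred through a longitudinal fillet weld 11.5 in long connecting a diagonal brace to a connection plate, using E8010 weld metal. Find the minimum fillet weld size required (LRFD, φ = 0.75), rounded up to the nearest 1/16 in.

w = 1/2 in

E80XX → F_EXX = 80 ksi.
Total weld length L = 11.5 in.
Required throat t_e = P_u / (φ × 0.6 F_EXX × L) = 134 / (0.75 × 0.6 × 80 × 11.5) = 0.3237 in.
Required leg w = t_e / 0.707 = 0.4578 in → use 1/2 in.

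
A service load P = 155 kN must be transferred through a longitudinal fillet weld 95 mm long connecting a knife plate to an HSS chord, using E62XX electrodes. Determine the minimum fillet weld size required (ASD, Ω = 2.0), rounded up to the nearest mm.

w = 13 mm

E62XX → F_EXX = 620 MPa.
Total weld length L = 95 mm.
Required throat t_e = P × Ω / (0.6 F_EXX × L) = 155 × 2.0 / (0.6 × 620 × 95 × 10⁻³) = 8.772 mm.
Required leg w = t_e / 0.707 = 12.41 mm → use 13 mm.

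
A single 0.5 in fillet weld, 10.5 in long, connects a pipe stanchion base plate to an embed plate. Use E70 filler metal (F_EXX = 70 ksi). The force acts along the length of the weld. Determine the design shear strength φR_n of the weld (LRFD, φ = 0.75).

φR_n ≈ 117 kips

Effective throat t_e = 0.707 × 0.5 = 0.3535 in.
Total length L = 10.5 in; A_we = 0.3535 × 10.5 = 3.712 in².
F_nw = 0.6 F_EXX = 0.6 × 70 = 42 ksi.
φR_n = 0.75 × 42 × 3.712 = 116.9 kips.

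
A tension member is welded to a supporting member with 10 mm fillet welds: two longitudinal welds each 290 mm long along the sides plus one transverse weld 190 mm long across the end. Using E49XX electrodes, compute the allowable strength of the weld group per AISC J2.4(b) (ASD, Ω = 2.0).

R_n/Ω ≈ 809 kN

E49XX → F_EXX = 490 MPa.
t_e = 0.707 × 10 = 7.07 mm.
R_nwl = 0.6 × 490 × 7.07 × 580 × 10⁻³ = 1206 kN (longitudinal, 2 welds).
R_nwt = 0.6 × 490 × 7.07 × 190 × 10⁻³ = 394.9 kN (transverse, base value).
(i) R_nwl + R_nwt = 1601 kN; (ii) 0.85 R_nwl + 1.5 R_nwt = 1617 kN.
R_n = max = 1617 kN [governs: (ii)]; R_n/Ω = 808.6 kN.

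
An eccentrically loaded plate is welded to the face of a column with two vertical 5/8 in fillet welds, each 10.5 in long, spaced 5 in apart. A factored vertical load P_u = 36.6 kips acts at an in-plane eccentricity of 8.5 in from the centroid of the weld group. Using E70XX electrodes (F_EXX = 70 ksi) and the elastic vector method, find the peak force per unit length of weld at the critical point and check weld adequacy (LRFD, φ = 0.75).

f_max ≈ 6.52 kip/in; adequate

Total weld length L_w = 21 in. Treat welds as unit-width lines.
Polar moment about centroid: J = 2[d³/12 + d(b/2)²] = 2[10.5³/12 + 10.5×2.5²] = 324.2 in³.
Direct shear f_v = P/L_w = 36.6 / 21 = 1.743 kip/in (vertical).
Torsion M = P·e = 36.6 × 8.5 = 311.1 kip·in.
Critical point at (x, y) = (2.5, 5.25) from centroid. f_tx = M·y/J = 5.038 kip/in; f_ty = M·x/J = 2.399 kip/in.
Resultant f_max = √[f_tx² + (f_v + f_ty)²] = √[5.038² + (1.743 + 2.399)²] = 6.522 kip/in.
Capacity per unit length: φr_n = 0.75 × 0.6 × 70 × (0.707 × 0.625) = 13.92 kip/in.
6.522 ≤ 13.92 → adequate.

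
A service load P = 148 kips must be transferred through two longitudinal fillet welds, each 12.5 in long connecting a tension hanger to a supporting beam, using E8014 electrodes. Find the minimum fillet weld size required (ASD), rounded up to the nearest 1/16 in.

E80XX → F_EXX = 80 ksi.
Total weld length L = 25 in.
Required throat t_e = P × Ω / (0.6 F_EXX × L) = 148 × 2.0 / (0.6 × 80 × 25) = 0.2467 in.
Required leg w = t_e / 0.707 = 0.3489 in → use 3/8 in.

w = 3/8 in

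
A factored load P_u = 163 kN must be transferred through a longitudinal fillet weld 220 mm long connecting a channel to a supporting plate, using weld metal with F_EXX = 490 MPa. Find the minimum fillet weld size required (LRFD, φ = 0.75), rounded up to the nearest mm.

w = 5 mm

Total weld length L = 220 mm.
Required throat t_e = P_u / (φ × 0.6 F_EXX × L) = 163 / (0.75 × 0.6 × 490 × 220 × 10⁻³) = 3.36 mm.
Required leg w = t_e / 0.707 = 4.753 mm → use 5 mm.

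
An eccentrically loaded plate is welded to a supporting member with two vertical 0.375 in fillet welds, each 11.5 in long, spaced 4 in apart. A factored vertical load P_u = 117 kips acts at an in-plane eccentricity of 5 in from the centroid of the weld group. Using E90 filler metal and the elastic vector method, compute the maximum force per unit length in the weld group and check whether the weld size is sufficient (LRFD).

f_max ≈ 12.9 kip/in; NOT adequate

E90XX → F_EXX = 90 ksi.
Total weld length L_w = 23 in. Treat welds as unit-width lines.
Polar moment about centroid: J = 2[d³/12 + d(b/2)²] = 2[11.5³/12 + 11.5×2²] = 345.5 in³.
Direct shear f_v = P/L_w = 117 / 23 = 5.087 kip/in (vertical).
Torsion M = P·e = 117 × 5 = 585 kip·in.
Critical point at (x, y) = (2, 5.75) from centroid. f_tx = M·y/J = 9.736 kip/in; f_ty = M·x/J = 3.387 kip/in.
Resultant f_max = √[f_tx² + (f_v + f_ty)²] = √[9.736² + (5.087 + 3.387)²] = 12.91 kip/in.
Capacity per unit length: φr_n = 0.75 × 0.6 × 90 × (0.707 × 0.375) = 10.74 kip/in.
12.91 > 10.74 → NOT adequate.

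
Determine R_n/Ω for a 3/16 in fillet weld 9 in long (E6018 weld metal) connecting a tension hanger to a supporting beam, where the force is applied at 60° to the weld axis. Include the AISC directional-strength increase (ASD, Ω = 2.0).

E60XX → F_EXX = 60 ksi.
t_e = 0.707 × 0.1875 = 0.1326 in; A_we = 0.1326 × 9 = 1.193 in².
Directional factor: 1.0 + 0.5 sin^1.5(60°) = 1.403.
F_nw = 0.6 × 60 × 1.403 = 50.51 ksi.
R_n/Ω = (50.51 × 1.193) / 2.0 = 30.13 kips.

R_n/Ω ≈ 30.1 kips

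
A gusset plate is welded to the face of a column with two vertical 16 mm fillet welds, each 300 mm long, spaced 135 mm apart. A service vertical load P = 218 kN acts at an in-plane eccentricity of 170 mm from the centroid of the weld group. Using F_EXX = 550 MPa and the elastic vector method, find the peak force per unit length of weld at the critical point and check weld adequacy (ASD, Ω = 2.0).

f_max ≈ 1050 N/mm; adequate

Total weld length L_w = 600 mm. Treat welds as unit-width lines.
Polar moment about centroid: J = 2[d³/12 + d(b/2)²] = 2[300³/12 + 300×67.5²] = 7234000 mm³.
Direct shear f_v = P/L_w = 218×10³ / 600 = 363.3 N/mm (vertical).
Torsion M = P·e = 218×10³ × 170 = 37060000 N·mm.
Critical point at (x, y) = (67.5, 150) from centroid. f_tx = M·y/J = 768.5 N/mm; f_ty = M·x/J = 345.8 N/mm.
Resultant f_max = √[f_tx² + (f_v + f_ty)²] = √[768.5² + (363.3 + 345.8)²] = 1046 N/mm.
Capacity per unit length: r_n/Ω = (1/2.0) × 0.6 × 550 × (0.707 × 16) = 1866 N/mm.
1046 ≤ 1866 → adequate.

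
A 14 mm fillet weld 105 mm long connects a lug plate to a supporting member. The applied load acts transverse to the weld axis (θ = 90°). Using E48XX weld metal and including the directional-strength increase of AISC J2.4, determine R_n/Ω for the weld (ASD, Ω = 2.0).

R_n/Ω ≈ 224 kN

E48XX → F_EXX = 480 MPa.
t_e = 0.707 × 14 = 9.898 mm; A_we = 9.898 × 105 = 1039 mm².
Directional factor: 1.0 + 0.5 sin^1.5(90°) = 1.5.
F_nw = 0.6 × 480 × 1.5 = 432 MPa.
R_n/Ω = (432 × 1039) / 2.0 × 10⁻³ = 224.5 kN.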